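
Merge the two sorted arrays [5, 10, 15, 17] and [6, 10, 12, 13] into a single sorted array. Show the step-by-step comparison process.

Merging process:

Compare 5 vs 6: take 5 from left. Merged: [5]
Compare 10 vs 6: take 6 from right. Merged: [5, 6]
Compare 10 vs 10: take 10 from left. Merged: [5, 6, 10]
Compare 15 vs 10: take 10 from right. Merged: [5, 6, 10, 10]
Compare 15 vs 12: take 12 from right. Merged: [5, 6, 10, 10, 12]
Compare 15 vs 13: take 13 from right. Merged: [5, 6, 10, 10, 12, 13]
Append remaining from left: [15, 17]. Merged: [5, 6, 10, 10, 12, 13, 15, 17]

Final merged array: [5, 6, 10, 10, 12, 13, 15, 17]
Total comparisons: 6

The merged array is [5, 6, 10, 10, 12, 13, 15, 17], requiring 6 comparisons. The merge step runs in O(n) time where n is the total number of elements.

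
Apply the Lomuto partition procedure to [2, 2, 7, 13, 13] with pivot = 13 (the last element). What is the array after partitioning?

Lomuto partition with pivot = 13:

Initial array: [2, 2, 7, 13, 13]

arr[0]=2 <= 13: swap with position 0, array becomes [2, 2, 7, 13, 13]
arr[1]=2 <= 13: swap with position 1, array becomes [2, 2, 7, 13, 13]
arr[2]=7 <= 13: swap with position 2, array becomes [2, 2, 7, 13, 13]
arr[3]=13 <= 13: swap with position 3, array becomes [2, 2, 7, 13, 13]

Place pivot at position 4: [2, 2, 7, 13, 13]
Pivot position: 4

After partitioning with pivot 13, the array becomes [2, 2, 7, 13, 13]. The pivot is placed at index 4. All elements to the left of the pivot are <= 13, and all elements to the right are > 13.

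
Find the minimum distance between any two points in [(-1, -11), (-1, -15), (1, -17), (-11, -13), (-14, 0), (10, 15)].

Computing all pairwise distances among 6 points:

d((-1, -11), (-1, -15)) = 4.0
d((-1, -11), (1, -17)) = 6.3246
d((-1, -11), (-11, -13)) = 10.198
d((-1, -11), (-14, 0)) = 17.0294
d((-1, -11), (10, 15)) = 28.2312
d((-1, -15), (1, -17)) = 2.8284 <-- minimum
d((-1, -15), (-11, -13)) = 10.198
d((-1, -15), (-14, 0)) = 19.8494
d((-1, -15), (10, 15)) = 31.9531
d((1, -17), (-11, -13)) = 12.6491
d((1, -17), (-14, 0)) = 22.6716
d((1, -17), (10, 15)) = 33.2415
d((-11, -13), (-14, 0)) = 13.3417
d((-11, -13), (10, 15)) = 35.0
d((-14, 0), (10, 15)) = 28.3019

Closest pair: (-1, -15) and (1, -17) with distance 2.8284

The closest pair is (-1, -15) and (1, -17) with Euclidean distance 2.8284. For 6 points, brute-force pairwise comparison is shown above. For large n, the divide-and-conquer algorithm (sort by x, recurse on halves, check the dividing strip) achieves O(n log n).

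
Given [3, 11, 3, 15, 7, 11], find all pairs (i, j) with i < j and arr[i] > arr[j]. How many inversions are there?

Finding inversions in [3, 11, 3, 15, 7, 11]:

(1, 2): arr[1]=11 > arr[2]=3
(1, 4): arr[1]=11 > arr[4]=7
(3, 4): arr[3]=15 > arr[4]=7
(3, 5): arr[3]=15 > arr[5]=11

Total inversions: 4

The array has 4 inversion(s): (1,2), (1,4), (3,4), (3,5). Each pair (i,j) satisfies i < j and arr[i] > arr[j].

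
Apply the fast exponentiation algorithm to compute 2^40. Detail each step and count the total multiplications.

Computing 2^40 by squaring (build up from 2^1; each line after the first costs one multiplication):

2^1 = 2
2^2 = (2^1)^2 = 2^2 = 4
2^4 = (2^2)^2 = 4^2 = 16
2^5 = 2 * 2^4 = 2 * 16 = 32
2^10 = (2^5)^2 = 32^2 = 1024
2^20 = (2^10)^2 = 1024^2 = 1048576
2^40 = (2^20)^2 = 1048576^2 = 1099511627776

Result: 1099511627776
Multiplications needed: 6 (6 lines after 2^1)

2^40 = 1099511627776. Using exponentiation by squaring, this requires 6 multiplications. The key idea: if the exponent is even, square the half-power; if odd, multiply by the base once.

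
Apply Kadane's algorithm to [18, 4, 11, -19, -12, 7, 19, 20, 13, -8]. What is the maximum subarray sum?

Using Kadane's algorithm on [18, 4, 11, -19, -12, 7, 19, 20, 13, -8]:

Scanning through the array:
Position 1 (value 4): max_ending_here = 22, max_so_far = 22
Position 2 (value 11): max_ending_here = 33, max_so_far = 33
Position 3 (value -19): max_ending_here = 14, max_so_far = 33
Position 4 (value -12): max_ending_here = 2, max_so_far = 33
Position 5 (value 7): max_ending_here = 9, max_so_far = 33
Position 6 (value 19): max_ending_here = 28, max_so_far = 33
Position 7 (value 20): max_ending_here = 48, max_so_far = 48
Position 8 (value 13): max_ending_here = 61, max_so_far = 61
Position 9 (value -8): max_ending_here = 53, max_so_far = 61

Maximum subarray: [18, 4, 11, -19, -12, 7, 19, 20, 13]
Maximum sum: 61

The maximum subarray is [18, 4, 11, -19, -12, 7, 19, 20, 13] with sum 61. This subarray runs from index 0 to index 8.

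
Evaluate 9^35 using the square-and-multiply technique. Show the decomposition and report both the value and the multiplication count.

Computing 9^35 by squaring (build up from 9^1; each line after the first costs one multiplication):

9^1 = 9
9^2 = (9^1)^2 = 9^2 = 81
9^4 = (9^2)^2 = 81^2 = 6561
9^8 = (9^4)^2 = 6561^2 = 43046721
9^16 = (9^8)^2 = 43046721^2 = 1853020188851841
9^17 = 9 * 9^16 = 9 * 1853020188851841 = 16677181699666569
9^34 = (9^17)^2 = 16677181699666569^2 = 278128389443693511257285776231761
9^35 = 9 * 9^34 = 9 * 278128389443693511257285776231761 = 2503155504993241601315571986085849

Result: 2503155504993241601315571986085849
Multiplications needed: 7 (7 lines after 9^1)

9^35 = 2503155504993241601315571986085849. Using exponentiation by squaring, this requires 7 multiplications. The key idea: if the exponent is even, square the half-power; if odd, multiply by the base once.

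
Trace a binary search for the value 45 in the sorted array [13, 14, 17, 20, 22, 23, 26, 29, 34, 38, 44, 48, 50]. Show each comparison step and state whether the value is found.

Binary search for 45 in [13, 14, 17, 20, 22, 23, 26, 29, 34, 38, 44, 48, 50]:

lo=0, hi=12, mid=6, arr[mid]=26 -> 26 < 45, search right half
lo=7, hi=12, mid=9, arr[mid]=38 -> 38 < 45, search right half
lo=10, hi=12, mid=11, arr[mid]=48 -> 48 > 45, search left half
lo=10, hi=10, mid=10, arr[mid]=44 -> 44 < 45, search right half
lo=11 > hi=10, target 45 not found

Binary search determines that 45 is not in the array after 4 comparisons. The search space was exhausted without finding the target.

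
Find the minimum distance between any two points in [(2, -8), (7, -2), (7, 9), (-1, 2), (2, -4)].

Computing all pairwise distances among 5 points:

d((2, -8), (7, -2)) = 7.8102
d((2, -8), (7, 9)) = 17.72
d((2, -8), (-1, 2)) = 10.4403
d((2, -8), (2, -4)) = 4.0 <-- minimum
d((7, -2), (7, 9)) = 11.0
d((7, -2), (-1, 2)) = 8.9443
d((7, -2), (2, -4)) = 5.3852
d((7, 9), (-1, 2)) = 10.6301
d((7, 9), (2, -4)) = 13.9284
d((-1, 2), (2, -4)) = 6.7082

Closest pair: (2, -8) and (2, -4) with distance 4.0

The closest pair is (2, -8) and (2, -4) with Euclidean distance 4.0. For 5 points, brute-force pairwise comparison is shown above. For large n, the divide-and-conquer algorithm (sort by x, recurse on halves, check the dividing strip) achieves O(n log n).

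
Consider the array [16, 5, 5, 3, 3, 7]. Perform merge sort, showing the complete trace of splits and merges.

Merge sort trace:

Split: [16, 5, 5, 3, 3, 7] -> [16, 5, 5] and [3, 3, 7]
  Split: [16, 5, 5] -> [16] and [5, 5]
    Split: [5, 5] -> [5] and [5]
    Merge: [5] + [5] -> [5, 5]
  Merge: [16] + [5, 5] -> [5, 5, 16]
  Split: [3, 3, 7] -> [3] and [3, 7]
    Split: [3, 7] -> [3] and [7]
    Merge: [3] + [7] -> [3, 7]
  Merge: [3] + [3, 7] -> [3, 3, 7]
Merge: [5, 5, 16] + [3, 3, 7] -> [3, 3, 5, 5, 7, 16]

Final sorted array: [3, 3, 5, 5, 7, 16]

The merge sort proceeds by recursively splitting the array and merging sorted halves.
After all merges, the sorted array is [3, 3, 5, 5, 7, 16].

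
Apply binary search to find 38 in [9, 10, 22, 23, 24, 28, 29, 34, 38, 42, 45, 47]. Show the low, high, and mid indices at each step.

Binary search for 38 in [9, 10, 22, 23, 24, 28, 29, 34, 38, 42, 45, 47]:

lo=0, hi=11, mid=5, arr[mid]=28 -> 28 < 38, search right half
lo=6, hi=11, mid=8, arr[mid]=38 -> Found target at index 8!

Binary search finds 38 at index 8 after 2 comparisons. The search repeatedly halves the search space by comparing with the middle element.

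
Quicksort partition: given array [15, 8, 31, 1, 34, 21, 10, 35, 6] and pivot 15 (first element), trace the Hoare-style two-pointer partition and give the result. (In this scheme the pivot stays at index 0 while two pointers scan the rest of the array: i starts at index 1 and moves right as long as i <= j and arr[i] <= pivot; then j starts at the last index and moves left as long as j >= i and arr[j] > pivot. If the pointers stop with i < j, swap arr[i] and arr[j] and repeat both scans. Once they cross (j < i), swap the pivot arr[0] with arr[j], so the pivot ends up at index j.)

Hoare-style two-pointer partition with pivot = 15:

Initial array: [15, 8, 31, 1, 34, 21, 10, 35, 6]

Pointers start at i = 1, j = 8.
i stops at index 2 (arr[2]=31 > 15), j stops at index 8 (arr[8]=6 <= 15): swap arr[2] and arr[8], array becomes [15, 8, 6, 1, 34, 21, 10, 35, 31]
i stops at index 4 (arr[4]=34 > 15), j stops at index 6 (arr[6]=10 <= 15): swap arr[4] and arr[6], array becomes [15, 8, 6, 1, 10, 21, 34, 35, 31]
i ends at 5, j ends at 4: the pointers have crossed (j < i), so scanning stops.

Swap pivot arr[0] with arr[4] to place pivot at position 4: [10, 8, 6, 1, 15, 21, 34, 35, 31]
Pivot position: 4

After partitioning with pivot 15, the array becomes [10, 8, 6, 1, 15, 21, 34, 35, 31]. The pivot is placed at index 4. All elements to the left of the pivot are <= 15, and all elements to the right are > 15.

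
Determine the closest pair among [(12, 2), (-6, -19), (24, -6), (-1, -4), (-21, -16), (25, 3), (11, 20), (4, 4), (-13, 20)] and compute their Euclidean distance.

Computing all pairwise distances among 9 points:

d((12, 2), (-6, -19)) = 27.6586
d((12, 2), (24, -6)) = 14.4222
d((12, 2), (-1, -4)) = 14.3178
d((12, 2), (-21, -16)) = 37.5899
d((12, 2), (25, 3)) = 13.0384
d((12, 2), (11, 20)) = 18.0278
d((12, 2), (4, 4)) = 8.2462 <-- minimum
d((12, 2), (-13, 20)) = 30.8058
d((-6, -19), (24, -6)) = 32.6956
d((-6, -19), (-1, -4)) = 15.8114
d((-6, -19), (-21, -16)) = 15.2971
d((-6, -19), (25, 3)) = 38.0132
d((-6, -19), (11, 20)) = 42.5441
d((-6, -19), (4, 4)) = 25.0799
d((-6, -19), (-13, 20)) = 39.6232
d((24, -6), (-1, -4)) = 25.0799
d((24, -6), (-21, -16)) = 46.0977
d((24, -6), (25, 3)) = 9.0554
d((24, -6), (11, 20)) = 29.0689
d((24, -6), (4, 4)) = 22.3607
d((24, -6), (-13, 20)) = 45.2217
d((-1, -4), (-21, -16)) = 23.3238
d((-1, -4), (25, 3)) = 26.9258
d((-1, -4), (11, 20)) = 26.8328
d((-1, -4), (4, 4)) = 9.434
d((-1, -4), (-13, 20)) = 26.8328
d((-21, -16), (25, 3)) = 49.7695
d((-21, -16), (11, 20)) = 48.1664
d((-21, -16), (4, 4)) = 32.0156
d((-21, -16), (-13, 20)) = 36.8782
d((25, 3), (11, 20)) = 22.0227
d((25, 3), (4, 4)) = 21.0238
d((25, 3), (-13, 20)) = 41.6293
d((11, 20), (4, 4)) = 17.4642
d((11, 20), (-13, 20)) = 24.0
d((4, 4), (-13, 20)) = 23.3452

Closest pair: (12, 2) and (4, 4) with distance 8.2462

The closest pair is (12, 2) and (4, 4) with Euclidean distance 8.2462. For 9 points, brute-force pairwise comparison is shown above. For large n, the divide-and-conquer algorithm (sort by x, recurse on halves, check the dividing strip) achieves O(n log n).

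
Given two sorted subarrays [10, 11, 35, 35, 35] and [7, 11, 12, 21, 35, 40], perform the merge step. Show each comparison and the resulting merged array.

Merging process:

Compare 10 vs 7: take 7 from right. Merged: [7]
Compare 10 vs 11: take 10 from left. Merged: [7, 10]
Compare 11 vs 11: take 11 from left. Merged: [7, 10, 11]
Compare 35 vs 11: take 11 from right. Merged: [7, 10, 11, 11]
Compare 35 vs 12: take 12 from right. Merged: [7, 10, 11, 11, 12]
Compare 35 vs 21: take 21 from right. Merged: [7, 10, 11, 11, 12, 21]
Compare 35 vs 35: take 35 from left. Merged: [7, 10, 11, 11, 12, 21, 35]
Compare 35 vs 35: take 35 from left. Merged: [7, 10, 11, 11, 12, 21, 35, 35]
Compare 35 vs 35: take 35 from left. Merged: [7, 10, 11, 11, 12, 21, 35, 35, 35]
Append remaining from right: [35, 40]. Merged: [7, 10, 11, 11, 12, 21, 35, 35, 35, 35, 40]

Final merged array: [7, 10, 11, 11, 12, 21, 35, 35, 35, 35, 40]
Total comparisons: 9

The merged array is [7, 10, 11, 11, 12, 21, 35, 35, 35, 35, 40], requiring 9 comparisons. The merge step runs in O(n) time where n is the total number of elements.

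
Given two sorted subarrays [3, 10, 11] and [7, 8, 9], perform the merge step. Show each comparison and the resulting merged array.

Merging process:

Compare 3 vs 7: take 3 from left. Merged: [3]
Compare 10 vs 7: take 7 from right. Merged: [3, 7]
Compare 10 vs 8: take 8 from right. Merged: [3, 7, 8]
Compare 10 vs 9: take 9 from right. Merged: [3, 7, 8, 9]
Append remaining from left: [10, 11]. Merged: [3, 7, 8, 9, 10, 11]

Final merged array: [3, 7, 8, 9, 10, 11]
Total comparisons: 4

The merged array is [3, 7, 8, 9, 10, 11], requiring 4 comparisons. The merge step runs in O(n) time where n is the total number of elements.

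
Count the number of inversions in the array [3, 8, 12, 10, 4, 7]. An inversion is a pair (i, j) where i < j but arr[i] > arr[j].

Finding inversions in [3, 8, 12, 10, 4, 7]:

(1, 4): arr[1]=8 > arr[4]=4
(1, 5): arr[1]=8 > arr[5]=7
(2, 3): arr[2]=12 > arr[3]=10
(2, 4): arr[2]=12 > arr[4]=4
(2, 5): arr[2]=12 > arr[5]=7
(3, 4): arr[3]=10 > arr[4]=4
(3, 5): arr[3]=10 > arr[5]=7

Total inversions: 7

The array has 7 inversion(s): (1,4), (1,5), (2,3), (2,4), (2,5), (3,4), (3,5). Each pair (i,j) satisfies i < j and arr[i] > arr[j].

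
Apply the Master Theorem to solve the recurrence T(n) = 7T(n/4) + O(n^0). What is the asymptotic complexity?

Master Theorem for T(n) = 7T(n/4) + O(n^0):

a = 7, b = 4, c = 0
log_b(a) = log_4(7) = 1.4037

Case 1: c = 0 < log_4(7) = 1.4037
T(n) = O(n^(log_4 7))

For T(n) = 7T(n/4) + O(n^0): log_4(7) = 1.4037. This is Case 1 of the Master Theorem (c < log_b(a), work dominated by leaves), giving O(n^(log_4 7)).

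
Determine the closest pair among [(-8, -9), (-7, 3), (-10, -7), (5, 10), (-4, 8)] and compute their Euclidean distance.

Computing all pairwise distances among 5 points:

d((-8, -9), (-7, 3)) = 12.0416
d((-8, -9), (-10, -7)) = 2.8284 <-- minimum
d((-8, -9), (5, 10)) = 23.0217
d((-8, -9), (-4, 8)) = 17.4642
d((-7, 3), (-10, -7)) = 10.4403
d((-7, 3), (5, 10)) = 13.8924
d((-7, 3), (-4, 8)) = 5.831
d((-10, -7), (5, 10)) = 22.6716
d((-10, -7), (-4, 8)) = 16.1555
d((5, 10), (-4, 8)) = 9.2195

Closest pair: (-8, -9) and (-10, -7) with distance 2.8284

The closest pair is (-8, -9) and (-10, -7) with Euclidean distance 2.8284. For 5 points, brute-force pairwise comparison is shown above. For large n, the divide-and-conquer algorithm (sort by x, recurse on halves, check the dividing strip) achieves O(n log n).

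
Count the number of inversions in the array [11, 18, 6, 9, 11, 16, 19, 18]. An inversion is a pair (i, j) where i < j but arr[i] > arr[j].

Finding inversions in [11, 18, 6, 9, 11, 16, 19, 18]:

(0, 2): arr[0]=11 > arr[2]=6
(0, 3): arr[0]=11 > arr[3]=9
(1, 2): arr[1]=18 > arr[2]=6
(1, 3): arr[1]=18 > arr[3]=9
(1, 4): arr[1]=18 > arr[4]=11
(1, 5): arr[1]=18 > arr[5]=16
(6, 7): arr[6]=19 > arr[7]=18

Total inversions: 7

The array has 7 inversion(s): (0,2), (0,3), (1,2), (1,3), (1,4), (1,5), (6,7). Each pair (i,j) satisfies i < j and arr[i] > arr[j].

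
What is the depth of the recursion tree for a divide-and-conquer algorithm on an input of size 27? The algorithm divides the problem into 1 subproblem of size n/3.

For divide and conquer with division factor 3:

Problem sizes at each level:
Level 0: 27
Level 1: 9
Level 2: 3
Level 3: 1

The root is level 0 and the size-1 base case is level 3 (the tree spans levels 0 through 3, i.e. 4 levels counting the root), so the depth is the number of divisions: log_3(27) = 3

The recursion tree depth is log_3(27) = 3. At each level, the problem size is divided by 3, so it takes 3 divisions to reduce to a base case of size 1. The algorithm makes 1 recursive call at each level.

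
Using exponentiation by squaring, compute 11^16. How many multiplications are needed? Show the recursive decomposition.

Computing 11^16 by squaring (build up from 11^1; each line after the first costs one multiplication):

11^1 = 11
11^2 = (11^1)^2 = 11^2 = 121
11^4 = (11^2)^2 = 121^2 = 14641
11^8 = (11^4)^2 = 14641^2 = 214358881
11^16 = (11^8)^2 = 214358881^2 = 45949729863572161

Result: 45949729863572161
Multiplications needed: 4 (4 lines after 11^1)

11^16 = 45949729863572161. Using exponentiation by squaring, this requires 4 multiplications. The key idea: if the exponent is even, square the half-power; if odd, multiply by the base once.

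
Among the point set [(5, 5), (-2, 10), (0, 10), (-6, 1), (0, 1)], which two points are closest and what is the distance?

Computing all pairwise distances among 5 points:

d((5, 5), (-2, 10)) = 8.6023
d((5, 5), (0, 10)) = 7.0711
d((5, 5), (-6, 1)) = 11.7047
d((5, 5), (0, 1)) = 6.4031
d((-2, 10), (0, 10)) = 2.0 <-- minimum
d((-2, 10), (-6, 1)) = 9.8489
d((-2, 10), (0, 1)) = 9.2195
d((0, 10), (-6, 1)) = 10.8167
d((0, 10), (0, 1)) = 9.0
d((-6, 1), (0, 1)) = 6.0

Closest pair: (-2, 10) and (0, 10) with distance 2.0

The closest pair is (-2, 10) and (0, 10) with Euclidean distance 2.0. For 5 points, brute-force pairwise comparison is shown above. For large n, the divide-and-conquer algorithm (sort by x, recurse on halves, check the dividing strip) achieves O(n log n).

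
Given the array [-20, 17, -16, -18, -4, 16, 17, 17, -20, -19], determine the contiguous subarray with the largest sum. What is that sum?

Using Kadane's algorithm on [-20, 17, -16, -18, -4, 16, 17, 17, -20, -19]:

Scanning through the array:
Position 1 (value 17): max_ending_here = 17, max_so_far = 17
Position 2 (value -16): max_ending_here = 1, max_so_far = 17
Position 3 (value -18): max_ending_here = -17, max_so_far = 17
Position 4 (value -4): max_ending_here = -4, max_so_far = 17
Position 5 (value 16): max_ending_here = 16, max_so_far = 17
Position 6 (value 17): max_ending_here = 33, max_so_far = 33
Position 7 (value 17): max_ending_here = 50, max_so_far = 50
Position 8 (value -20): max_ending_here = 30, max_so_far = 50
Position 9 (value -19): max_ending_here = 11, max_so_far = 50

Maximum subarray: [16, 17, 17]
Maximum sum: 50

The maximum subarray is [16, 17, 17] with sum 50. This subarray runs from index 5 to index 7.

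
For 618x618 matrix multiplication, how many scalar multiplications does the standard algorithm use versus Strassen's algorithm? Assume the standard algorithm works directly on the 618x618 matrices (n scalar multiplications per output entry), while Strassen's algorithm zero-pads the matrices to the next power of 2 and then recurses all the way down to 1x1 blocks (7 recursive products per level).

Matrix multiplication for 618x618 matrices:

Strassen's algorithm requires power-of-2 dimensions. Pad 618x618 to 1024x1024 (next power of 2).

Standard algorithm: 618^3 = 236029032 multiplications
Strassen's algorithm: 7^(log2(1024)) = 7^10 = 282475249 multiplications
Difference: 236029032 - 282475249 = -46446217 (Strassen uses MORE here due to padding overhead — for small or just-over-power-of-2 n, padding can outweigh the per-level savings)

Standard: 236029032 multiplications (618^3). Strassen: 282475249 multiplications (7^10, after padding to 1024x1024). Strassen reduces 8 recursive multiplications to 7 at each level.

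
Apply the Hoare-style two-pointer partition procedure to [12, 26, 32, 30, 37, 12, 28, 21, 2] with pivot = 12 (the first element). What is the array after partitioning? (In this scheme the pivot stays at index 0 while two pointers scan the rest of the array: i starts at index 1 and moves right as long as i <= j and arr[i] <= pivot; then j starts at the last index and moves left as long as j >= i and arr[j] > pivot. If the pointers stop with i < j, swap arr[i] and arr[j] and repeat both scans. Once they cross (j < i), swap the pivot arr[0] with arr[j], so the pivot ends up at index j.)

Hoare-style two-pointer partition with pivot = 12:

Initial array: [12, 26, 32, 30, 37, 12, 28, 21, 2]

Pointers start at i = 1, j = 8.
i stops at index 1 (arr[1]=26 > 12), j stops at index 8 (arr[8]=2 <= 12): swap arr[1] and arr[8], array becomes [12, 2, 32, 30, 37, 12, 28, 21, 26]
i stops at index 2 (arr[2]=32 > 12), j stops at index 5 (arr[5]=12 <= 12): swap arr[2] and arr[5], array becomes [12, 2, 12, 30, 37, 32, 28, 21, 26]
i ends at 3, j ends at 2: the pointers have crossed (j < i), so scanning stops.

Swap pivot arr[0] with arr[2] to place pivot at position 2: [12, 2, 12, 30, 37, 32, 28, 21, 26]
Pivot position: 2

After partitioning with pivot 12, the array becomes [12, 2, 12, 30, 37, 32, 28, 21, 26]. The pivot is placed at index 2. All elements to the left of the pivot are <= 12, and all elements to the right are > 12.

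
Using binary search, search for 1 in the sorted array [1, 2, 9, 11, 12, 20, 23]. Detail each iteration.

Binary search for 1 in [1, 2, 9, 11, 12, 20, 23]:

lo=0, hi=6, mid=3, arr[mid]=11 -> 11 > 1, search left half
lo=0, hi=2, mid=1, arr[mid]=2 -> 2 > 1, search left half
lo=0, hi=0, mid=0, arr[mid]=1 -> Found target at index 0!

Binary search finds 1 at index 0 after 3 comparisons. The search repeatedly halves the search space by comparing with the middle element.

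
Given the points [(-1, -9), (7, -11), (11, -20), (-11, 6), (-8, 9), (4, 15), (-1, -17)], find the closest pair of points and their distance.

Computing all pairwise distances among 7 points:

d((-1, -9), (7, -11)) = 8.2462
d((-1, -9), (11, -20)) = 16.2788
d((-1, -9), (-11, 6)) = 18.0278
d((-1, -9), (-8, 9)) = 19.3132
d((-1, -9), (4, 15)) = 24.5153
d((-1, -9), (-1, -17)) = 8.0
d((7, -11), (11, -20)) = 9.8489
d((7, -11), (-11, 6)) = 24.7588
d((7, -11), (-8, 9)) = 25.0
d((7, -11), (4, 15)) = 26.1725
d((7, -11), (-1, -17)) = 10.0
d((11, -20), (-11, 6)) = 34.0588
d((11, -20), (-8, 9)) = 34.6699
d((11, -20), (4, 15)) = 35.6931
d((11, -20), (-1, -17)) = 12.3693
d((-11, 6), (-8, 9)) = 4.2426 <-- minimum
d((-11, 6), (4, 15)) = 17.4929
d((-11, 6), (-1, -17)) = 25.0799
d((-8, 9), (4, 15)) = 13.4164
d((-8, 9), (-1, -17)) = 26.9258
d((4, 15), (-1, -17)) = 32.3883

Closest pair: (-11, 6) and (-8, 9) with distance 4.2426

The closest pair is (-11, 6) and (-8, 9) with Euclidean distance 4.2426. For 7 points, brute-force pairwise comparison is shown above. For large n, the divide-and-conquer algorithm (sort by x, recurse on halves, check the dividing strip) achieves O(n log n).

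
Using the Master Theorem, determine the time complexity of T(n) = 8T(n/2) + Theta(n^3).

Master Theorem for T(n) = 8T(n/2) + O(n^3):

a = 8, b = 2, c = 3
log_b(a) = log_2(8) = 3.0000

Case 2: c = 3 = log_2(8) = 3.0000
T(n) = O(n^3 log n) = O(n^3 log n)

For T(n) = 8T(n/2) + O(n^3): log_2(8) = 3.0000. This is Case 2 of the Master Theorem (c = log_b(a), equal work at all levels), giving O(n^3 log n).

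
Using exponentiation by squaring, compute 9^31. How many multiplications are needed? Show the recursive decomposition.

Computing 9^31 by squaring (build up from 9^1; each line after the first costs one multiplication):

9^1 = 9
9^2 = (9^1)^2 = 9^2 = 81
9^3 = 9 * 9^2 = 9 * 81 = 729
9^6 = (9^3)^2 = 729^2 = 531441
9^7 = 9 * 9^6 = 9 * 531441 = 4782969
9^14 = (9^7)^2 = 4782969^2 = 22876792454961
9^15 = 9 * 9^14 = 9 * 22876792454961 = 205891132094649
9^30 = (9^15)^2 = 205891132094649^2 = 42391158275216203514294433201
9^31 = 9 * 9^30 = 9 * 42391158275216203514294433201 = 381520424476945831628649898809

Result: 381520424476945831628649898809
Multiplications needed: 8 (8 lines after 9^1)

9^31 = 381520424476945831628649898809. Using exponentiation by squaring, this requires 8 multiplications. The key idea: if the exponent is even, square the half-power; if odd, multiply by the base once.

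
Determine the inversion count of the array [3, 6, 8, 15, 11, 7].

Finding inversions in [3, 6, 8, 15, 11, 7]:

(2, 5): arr[2]=8 > arr[5]=7
(3, 4): arr[3]=15 > arr[4]=11
(3, 5): arr[3]=15 > arr[5]=7
(4, 5): arr[4]=11 > arr[5]=7

Total inversions: 4

The array has 4 inversion(s): (2,5), (3,4), (3,5), (4,5). Each pair (i,j) satisfies i < j and arr[i] > arr[j].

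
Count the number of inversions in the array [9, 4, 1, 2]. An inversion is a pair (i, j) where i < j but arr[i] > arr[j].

Finding inversions in [9, 4, 1, 2]:

(0, 1): arr[0]=9 > arr[1]=4
(0, 2): arr[0]=9 > arr[2]=1
(0, 3): arr[0]=9 > arr[3]=2
(1, 2): arr[1]=4 > arr[2]=1
(1, 3): arr[1]=4 > arr[3]=2

Total inversions: 5

The array has 5 inversion(s): (0,1), (0,2), (0,3), (1,2), (1,3). Each pair (i,j) satisfies i < j and arr[i] > arr[j].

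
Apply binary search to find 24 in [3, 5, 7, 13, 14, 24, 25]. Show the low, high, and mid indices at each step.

Binary search for 24 in [3, 5, 7, 13, 14, 24, 25]:

lo=0, hi=6, mid=3, arr[mid]=13 -> 13 < 24, search right half
lo=4, hi=6, mid=5, arr[mid]=24 -> Found target at index 5!

Binary search finds 24 at index 5 after 2 comparisons. The search repeatedly halves the search space by comparing with the middle element.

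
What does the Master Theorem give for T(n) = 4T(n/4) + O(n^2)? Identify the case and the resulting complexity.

Master Theorem for T(n) = 4T(n/4) + O(n^2):

a = 4, b = 4, c = 2
log_b(a) = log_4(4) = 1.0000

Case 3: c = 2 > log_4(4) = 1.0000
T(n) = O(n^2) = O(n^2)

For T(n) = 4T(n/4) + O(n^2): log_4(4) = 1.0000. This is Case 3 of the Master Theorem (c > log_b(a), work dominated by root), giving O(n^2).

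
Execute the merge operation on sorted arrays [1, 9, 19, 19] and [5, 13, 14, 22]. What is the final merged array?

Merging process:

Compare 1 vs 5: take 1 from left. Merged: [1]
Compare 9 vs 5: take 5 from right. Merged: [1, 5]
Compare 9 vs 13: take 9 from left. Merged: [1, 5, 9]
Compare 19 vs 13: take 13 from right. Merged: [1, 5, 9, 13]
Compare 19 vs 14: take 14 from right. Merged: [1, 5, 9, 13, 14]
Compare 19 vs 22: take 19 from left. Merged: [1, 5, 9, 13, 14, 19]
Compare 19 vs 22: take 19 from left. Merged: [1, 5, 9, 13, 14, 19, 19]
Append remaining from right: [22]. Merged: [1, 5, 9, 13, 14, 19, 19, 22]

Final merged array: [1, 5, 9, 13, 14, 19, 19, 22]
Total comparisons: 7

The merged array is [1, 5, 9, 13, 14, 19, 19, 22], requiring 7 comparisons. The merge step runs in O(n) time where n is the total number of elements.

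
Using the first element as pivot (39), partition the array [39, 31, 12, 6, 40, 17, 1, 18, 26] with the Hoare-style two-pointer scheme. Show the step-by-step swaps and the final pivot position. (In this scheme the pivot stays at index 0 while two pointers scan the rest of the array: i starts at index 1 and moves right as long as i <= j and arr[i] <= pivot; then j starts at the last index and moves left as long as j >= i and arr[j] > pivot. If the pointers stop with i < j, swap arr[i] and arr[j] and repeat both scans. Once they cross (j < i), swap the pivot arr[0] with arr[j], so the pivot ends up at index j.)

Hoare-style two-pointer partition with pivot = 39:

Initial array: [39, 31, 12, 6, 40, 17, 1, 18, 26]

Pointers start at i = 1, j = 8.
i stops at index 4 (arr[4]=40 > 39), j stops at index 8 (arr[8]=26 <= 39): swap arr[4] and arr[8], array becomes [39, 31, 12, 6, 26, 17, 1, 18, 40]
i ends at 8, j ends at 7: the pointers have crossed (j < i), so scanning stops.

Swap pivot arr[0] with arr[7] to place pivot at position 7: [18, 31, 12, 6, 26, 17, 1, 39, 40]
Pivot position: 7

After partitioning with pivot 39, the array becomes [18, 31, 12, 6, 26, 17, 1, 39, 40]. The pivot is placed at index 7. All elements to the left of the pivot are <= 39, and all elements to the right are > 39.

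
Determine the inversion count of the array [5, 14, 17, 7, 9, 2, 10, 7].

Finding inversions in [5, 14, 17, 7, 9, 2, 10, 7]:

(0, 5): arr[0]=5 > arr[5]=2
(1, 3): arr[1]=14 > arr[3]=7
(1, 4): arr[1]=14 > arr[4]=9
(1, 5): arr[1]=14 > arr[5]=2
(1, 6): arr[1]=14 > arr[6]=10
(1, 7): arr[1]=14 > arr[7]=7
(2, 3): arr[2]=17 > arr[3]=7
(2, 4): arr[2]=17 > arr[4]=9
(2, 5): arr[2]=17 > arr[5]=2
(2, 6): arr[2]=17 > arr[6]=10
(2, 7): arr[2]=17 > arr[7]=7
(3, 5): arr[3]=7 > arr[5]=2
(4, 5): arr[4]=9 > arr[5]=2
(4, 7): arr[4]=9 > arr[7]=7
(6, 7): arr[6]=10 > arr[7]=7

Total inversions: 15

The array has 15 inversion(s): (0,5), (1,3), (1,4), (1,5), (1,6), (1,7), (2,3), (2,4), (2,5), (2,6), (2,7), (3,5), (4,5), (4,7), (6,7). Each pair (i,j) satisfies i < j and arr[i] > arr[j].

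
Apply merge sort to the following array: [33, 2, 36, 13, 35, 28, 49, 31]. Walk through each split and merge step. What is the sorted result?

Merge sort trace:

Split: [33, 2, 36, 13, 35, 28, 49, 31] -> [33, 2, 36, 13] and [35, 28, 49, 31]
  Split: [33, 2, 36, 13] -> [33, 2] and [36, 13]
    Split: [33, 2] -> [33] and [2]
    Merge: [33] + [2] -> [2, 33]
    Split: [36, 13] -> [36] and [13]
    Merge: [36] + [13] -> [13, 36]
  Merge: [2, 33] + [13, 36] -> [2, 13, 33, 36]
  Split: [35, 28, 49, 31] -> [35, 28] and [49, 31]
    Split: [35, 28] -> [35] and [28]
    Merge: [35] + [28] -> [28, 35]
    Split: [49, 31] -> [49] and [31]
    Merge: [49] + [31] -> [31, 49]
  Merge: [28, 35] + [31, 49] -> [28, 31, 35, 49]
Merge: [2, 13, 33, 36] + [28, 31, 35, 49] -> [2, 13, 28, 31, 33, 35, 36, 49]

Final sorted array: [2, 13, 28, 31, 33, 35, 36, 49]

The merge sort proceeds by recursively splitting the array and merging sorted halves.
After all merges, the sorted array is [2, 13, 28, 31, 33, 35, 36, 49].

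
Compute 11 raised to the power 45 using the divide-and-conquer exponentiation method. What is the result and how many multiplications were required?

Computing 11^45 by squaring (build up from 11^1; each line after the first costs one multiplication):

11^1 = 11
11^2 = (11^1)^2 = 11^2 = 121
11^4 = (11^2)^2 = 121^2 = 14641
11^5 = 11 * 11^4 = 11 * 14641 = 161051
11^10 = (11^5)^2 = 161051^2 = 25937424601
11^11 = 11 * 11^10 = 11 * 25937424601 = 285311670611
11^22 = (11^11)^2 = 285311670611^2 = 81402749386839761113321
11^44 = (11^22)^2 = 81402749386839761113321^2 = 6626407607736641103900260617069258125403649041
11^45 = 11 * 11^44 = 11 * 6626407607736641103900260617069258125403649041 = 72890483685103052142902866787761839379440139451

Result: 72890483685103052142902866787761839379440139451
Multiplications needed: 8 (8 lines after 11^1)

11^45 = 72890483685103052142902866787761839379440139451. Using exponentiation by squaring, this requires 8 multiplications. The key idea: if the exponent is even, square the half-power; if odd, multiply by the base once.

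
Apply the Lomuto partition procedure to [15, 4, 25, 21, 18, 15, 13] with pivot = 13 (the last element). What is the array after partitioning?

Lomuto partition with pivot = 13:

Initial array: [15, 4, 25, 21, 18, 15, 13]

arr[0]=15 > 13: no swap
arr[1]=4 <= 13: swap with position 0, array becomes [4, 15, 25, 21, 18, 15, 13]
arr[2]=25 > 13: no swap
arr[3]=21 > 13: no swap
arr[4]=18 > 13: no swap
arr[5]=15 > 13: no swap

Place pivot at position 1: [4, 13, 25, 21, 18, 15, 15]
Pivot position: 1

After partitioning with pivot 13, the array becomes [4, 13, 25, 21, 18, 15, 15]. The pivot is placed at index 1. All elements to the left of the pivot are <= 13, and all elements to the right are > 13.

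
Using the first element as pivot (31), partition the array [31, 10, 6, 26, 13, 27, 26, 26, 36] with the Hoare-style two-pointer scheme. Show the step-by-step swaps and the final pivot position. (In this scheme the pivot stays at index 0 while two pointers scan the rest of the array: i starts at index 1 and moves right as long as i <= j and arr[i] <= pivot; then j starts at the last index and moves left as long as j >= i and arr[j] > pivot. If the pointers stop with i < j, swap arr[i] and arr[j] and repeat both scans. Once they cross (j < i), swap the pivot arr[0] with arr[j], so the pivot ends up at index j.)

Hoare-style two-pointer partition with pivot = 31:

Initial array: [31, 10, 6, 26, 13, 27, 26, 26, 36]

Pointers start at i = 1, j = 8.
i ends at 8, j ends at 7: the pointers have crossed (j < i), so scanning stops.

Swap pivot arr[0] with arr[7] to place pivot at position 7: [26, 10, 6, 26, 13, 27, 26, 31, 36]
Pivot position: 7

After partitioning with pivot 31, the array becomes [26, 10, 6, 26, 13, 27, 26, 31, 36]. The pivot is placed at index 7. All elements to the left of the pivot are <= 31, and all elements to the right are > 31.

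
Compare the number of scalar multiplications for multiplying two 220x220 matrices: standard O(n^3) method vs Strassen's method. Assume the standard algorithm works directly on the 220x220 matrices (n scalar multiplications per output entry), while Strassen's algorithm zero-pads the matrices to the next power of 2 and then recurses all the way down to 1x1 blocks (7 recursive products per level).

Matrix multiplication for 220x220 matrices:

Strassen's algorithm requires power-of-2 dimensions. Pad 220x220 to 256x256 (next power of 2).

Standard algorithm: 220^3 = 10648000 multiplications
Strassen's algorithm: 7^(log2(256)) = 7^8 = 5764801 multiplications
Savings: 10648000 - 5764801 = 4883199 multiplications

Standard: 10648000 multiplications (220^3). Strassen: 5764801 multiplications (7^8, after padding to 256x256). Strassen reduces 8 recursive multiplications to 7 at each level.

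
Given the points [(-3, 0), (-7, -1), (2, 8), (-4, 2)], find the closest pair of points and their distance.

Computing all pairwise distances among 4 points:

d((-3, 0), (-7, -1)) = 4.1231
d((-3, 0), (2, 8)) = 9.434
d((-3, 0), (-4, 2)) = 2.2361 <-- minimum
d((-7, -1), (2, 8)) = 12.7279
d((-7, -1), (-4, 2)) = 4.2426
d((2, 8), (-4, 2)) = 8.4853

Closest pair: (-3, 0) and (-4, 2) with distance 2.2361

The closest pair is (-3, 0) and (-4, 2) with Euclidean distance 2.2361. For 4 points, brute-force pairwise comparison is shown above. For large n, the divide-and-conquer algorithm (sort by x, recurse on halves, check the dividing strip) achieves O(n log n).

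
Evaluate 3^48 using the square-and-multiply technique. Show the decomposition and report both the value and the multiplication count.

Computing 3^48 by squaring (build up from 3^1; each line after the first costs one multiplication):

3^1 = 3
3^2 = (3^1)^2 = 3^2 = 9
3^3 = 3 * 3^2 = 3 * 9 = 27
3^6 = (3^3)^2 = 27^2 = 729
3^12 = (3^6)^2 = 729^2 = 531441
3^24 = (3^12)^2 = 531441^2 = 282429536481
3^48 = (3^24)^2 = 282429536481^2 = 79766443076872509863361

Result: 79766443076872509863361
Multiplications needed: 6 (6 lines after 3^1)

3^48 = 79766443076872509863361. Using exponentiation by squaring, this requires 6 multiplications. The key idea: if the exponent is even, square the half-power; if odd, multiply by the base once.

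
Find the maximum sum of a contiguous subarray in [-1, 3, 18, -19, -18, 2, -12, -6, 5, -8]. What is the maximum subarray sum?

Using Kadane's algorithm on [-1, 3, 18, -19, -18, 2, -12, -6, 5, -8]:

Scanning through the array:
Position 1 (value 3): max_ending_here = 3, max_so_far = 3
Position 2 (value 18): max_ending_here = 21, max_so_far = 21
Position 3 (value -19): max_ending_here = 2, max_so_far = 21
Position 4 (value -18): max_ending_here = -16, max_so_far = 21
Position 5 (value 2): max_ending_here = 2, max_so_far = 21
Position 6 (value -12): max_ending_here = -10, max_so_far = 21
Position 7 (value -6): max_ending_here = -6, max_so_far = 21
Position 8 (value 5): max_ending_here = 5, max_so_far = 21
Position 9 (value -8): max_ending_here = -3, max_so_far = 21

Maximum subarray: [3, 18]
Maximum sum: 21

The maximum subarray is [3, 18] with sum 21. This subarray runs from index 1 to index 2.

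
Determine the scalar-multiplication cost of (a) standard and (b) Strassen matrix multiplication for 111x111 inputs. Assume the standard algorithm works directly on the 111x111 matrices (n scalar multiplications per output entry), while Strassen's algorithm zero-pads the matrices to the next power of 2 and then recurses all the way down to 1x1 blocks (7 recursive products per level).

Matrix multiplication for 111x111 matrices:

Strassen's algorithm requires power-of-2 dimensions. Pad 111x111 to 128x128 (next power of 2).

Standard algorithm: 111^3 = 1367631 multiplications
Strassen's algorithm: 7^(log2(128)) = 7^7 = 823543 multiplications
Savings: 1367631 - 823543 = 544088 multiplications

Standard: 1367631 multiplications (111^3). Strassen: 823543 multiplications (7^7, after padding to 128x128). Strassen reduces 8 recursive multiplications to 7 at each level.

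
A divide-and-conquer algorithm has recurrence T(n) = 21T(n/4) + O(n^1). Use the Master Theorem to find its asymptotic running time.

Master Theorem for T(n) = 21T(n/4) + O(n^1):

a = 21, b = 4, c = 1
log_b(a) = log_4(21) = 2.1962

Case 1: c = 1 < log_4(21) = 2.1962
T(n) = O(n^(log_4 21))

For T(n) = 21T(n/4) + O(n^1): log_4(21) = 2.1962. This is Case 1 of the Master Theorem (c < log_b(a), work dominated by leaves), giving O(n^(log_4 21)).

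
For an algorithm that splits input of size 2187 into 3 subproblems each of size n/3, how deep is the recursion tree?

For divide and conquer with division factor 3:

Problem sizes at each level:
Level 0: 2187
Level 1: 729
Level 2: 243
Level 3: 81
Level 4: 27
Level 5: 9
Level 6: 3
Level 7: 1

The root is level 0 and the size-1 base case is level 7 (the tree spans levels 0 through 7, i.e. 8 levels counting the root), so the depth is the number of divisions: log_3(2187) = 7

The recursion tree depth is log_3(2187) = 7. At each level, the problem size is divided by 3, so it takes 7 divisions to reduce to a base case of size 1. The algorithm makes 3 recursive calls at each level.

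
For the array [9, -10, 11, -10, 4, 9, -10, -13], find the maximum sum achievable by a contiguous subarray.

Using Kadane's algorithm on [9, -10, 11, -10, 4, 9, -10, -13]:

Scanning through the array:
Position 1 (value -10): max_ending_here = -1, max_so_far = 9
Position 2 (value 11): max_ending_here = 11, max_so_far = 11
Position 3 (value -10): max_ending_here = 1, max_so_far = 11
Position 4 (value 4): max_ending_here = 5, max_so_far = 11
Position 5 (value 9): max_ending_here = 14, max_so_far = 14
Position 6 (value -10): max_ending_here = 4, max_so_far = 14
Position 7 (value -13): max_ending_here = -9, max_so_far = 14

Maximum subarray: [11, -10, 4, 9]
Maximum sum: 14

The maximum subarray is [11, -10, 4, 9] with sum 14. This subarray runs from index 2 to index 5.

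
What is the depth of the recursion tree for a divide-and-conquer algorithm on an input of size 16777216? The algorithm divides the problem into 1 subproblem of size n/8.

For divide and conquer with division factor 8:

Problem sizes at each level:
Level 0: 16777216
Level 1: 2097152
Level 2: 262144
Level 3: 32768
Level 4: 4096
Level 5: 512
Level 6: 64
Level 7: 8
Level 8: 1

The root is level 0 and the size-1 base case is level 8 (the tree spans levels 0 through 8, i.e. 9 levels counting the root), so the depth is the number of divisions: log_8(16777216) = 8

The recursion tree depth is log_8(16777216) = 8. At each level, the problem size is divided by 8, so it takes 8 divisions to reduce to a base case of size 1. The algorithm makes 1 recursive call at each level.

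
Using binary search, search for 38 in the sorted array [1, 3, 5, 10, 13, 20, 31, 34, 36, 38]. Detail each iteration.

Binary search for 38 in [1, 3, 5, 10, 13, 20, 31, 34, 36, 38]:

lo=0, hi=9, mid=4, arr[mid]=13 -> 13 < 38, search right half
lo=5, hi=9, mid=7, arr[mid]=34 -> 34 < 38, search right half
lo=8, hi=9, mid=8, arr[mid]=36 -> 36 < 38, search right half
lo=9, hi=9, mid=9, arr[mid]=38 -> Found target at index 9!

Binary search finds 38 at index 9 after 4 comparisons. The search repeatedly halves the search space by comparing with the middle element.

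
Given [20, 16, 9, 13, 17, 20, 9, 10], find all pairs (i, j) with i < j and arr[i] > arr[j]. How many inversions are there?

Finding inversions in [20, 16, 9, 13, 17, 20, 9, 10]:

(0, 1): arr[0]=20 > arr[1]=16
(0, 2): arr[0]=20 > arr[2]=9
(0, 3): arr[0]=20 > arr[3]=13
(0, 4): arr[0]=20 > arr[4]=17
(0, 6): arr[0]=20 > arr[6]=9
(0, 7): arr[0]=20 > arr[7]=10
(1, 2): arr[1]=16 > arr[2]=9
(1, 3): arr[1]=16 > arr[3]=13
(1, 6): arr[1]=16 > arr[6]=9
(1, 7): arr[1]=16 > arr[7]=10
(3, 6): arr[3]=13 > arr[6]=9
(3, 7): arr[3]=13 > arr[7]=10
(4, 6): arr[4]=17 > arr[6]=9
(4, 7): arr[4]=17 > arr[7]=10
(5, 6): arr[5]=20 > arr[6]=9
(5, 7): arr[5]=20 > arr[7]=10

Total inversions: 16

The array has 16 inversion(s): (0,1), (0,2), (0,3), (0,4), (0,6), (0,7), (1,2), (1,3), (1,6), (1,7), (3,6), (3,7), (4,6), (4,7), (5,6), (5,7). Each pair (i,j) satisfies i < j and arr[i] > arr[j].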